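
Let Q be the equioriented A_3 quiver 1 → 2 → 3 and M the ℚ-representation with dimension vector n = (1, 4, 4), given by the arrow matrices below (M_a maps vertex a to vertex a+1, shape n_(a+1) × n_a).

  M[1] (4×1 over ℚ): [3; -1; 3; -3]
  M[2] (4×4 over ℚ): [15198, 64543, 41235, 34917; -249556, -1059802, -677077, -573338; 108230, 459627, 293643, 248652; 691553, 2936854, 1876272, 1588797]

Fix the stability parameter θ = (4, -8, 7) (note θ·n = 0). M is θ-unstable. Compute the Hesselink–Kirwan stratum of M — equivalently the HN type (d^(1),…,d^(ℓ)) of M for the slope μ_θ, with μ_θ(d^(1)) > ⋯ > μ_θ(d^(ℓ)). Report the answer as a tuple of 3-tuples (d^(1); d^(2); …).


Interval decomposition of M: I[1,3], I[2,3]^3.
HN type (ℓ=3): μ^(1)=7; μ^(2)=-2; μ^(3)=-8

((0, 0, 4); (1, 1, 0); (0, 3, 0))


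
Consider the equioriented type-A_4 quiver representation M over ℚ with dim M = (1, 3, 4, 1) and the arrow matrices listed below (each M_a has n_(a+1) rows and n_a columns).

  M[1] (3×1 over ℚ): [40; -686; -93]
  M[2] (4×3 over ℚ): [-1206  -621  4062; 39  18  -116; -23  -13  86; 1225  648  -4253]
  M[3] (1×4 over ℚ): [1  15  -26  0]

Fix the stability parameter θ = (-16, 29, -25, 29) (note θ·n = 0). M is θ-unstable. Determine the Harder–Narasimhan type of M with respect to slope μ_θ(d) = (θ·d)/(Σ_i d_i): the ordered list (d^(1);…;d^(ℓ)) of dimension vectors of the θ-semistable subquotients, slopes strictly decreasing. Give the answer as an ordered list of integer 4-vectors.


Barcode: M ≅ I[1,3], I[2,3], I[2,4], I[3,3]. HN layers by μ_θ (4 steps, strictly decreasing):
  μ^(1)=29; μ^(2)=2; μ^(3)=-16; μ^(4)=-25

((0, 0, 0, 1); (0, 3, 3, 0); (1, 0, 0, 0); (0, 0, 1, 0))


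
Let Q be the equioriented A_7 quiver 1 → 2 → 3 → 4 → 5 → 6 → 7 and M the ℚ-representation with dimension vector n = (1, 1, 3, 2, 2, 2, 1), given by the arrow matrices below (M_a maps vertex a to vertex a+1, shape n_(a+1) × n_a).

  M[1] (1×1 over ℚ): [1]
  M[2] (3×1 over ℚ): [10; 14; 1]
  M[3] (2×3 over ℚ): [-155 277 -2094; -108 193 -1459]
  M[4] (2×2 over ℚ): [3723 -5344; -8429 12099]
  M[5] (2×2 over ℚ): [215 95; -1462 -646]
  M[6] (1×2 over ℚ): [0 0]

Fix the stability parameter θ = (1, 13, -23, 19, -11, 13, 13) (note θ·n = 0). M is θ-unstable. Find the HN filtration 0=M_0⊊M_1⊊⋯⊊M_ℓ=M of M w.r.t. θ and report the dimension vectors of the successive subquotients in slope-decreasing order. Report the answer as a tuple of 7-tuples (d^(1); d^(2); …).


Via rank(M_{q-1}∘⋯∘M_p): M ≅ I[1,6], I[3,3], I[3,5], I[6,6], I[7,7].
μ_θ-semistable layers: μ^(1)=13; μ^(2)=4; μ^(3)=-3; μ^(4)=-23

((0, 0, 0, 0, 0, 2, 1); (0, 0, 0, 2, 2, 0, 0); (1, 1, 1, 0, 0, 0, 0); (0, 0, 2, 0, 0, 0, 0))


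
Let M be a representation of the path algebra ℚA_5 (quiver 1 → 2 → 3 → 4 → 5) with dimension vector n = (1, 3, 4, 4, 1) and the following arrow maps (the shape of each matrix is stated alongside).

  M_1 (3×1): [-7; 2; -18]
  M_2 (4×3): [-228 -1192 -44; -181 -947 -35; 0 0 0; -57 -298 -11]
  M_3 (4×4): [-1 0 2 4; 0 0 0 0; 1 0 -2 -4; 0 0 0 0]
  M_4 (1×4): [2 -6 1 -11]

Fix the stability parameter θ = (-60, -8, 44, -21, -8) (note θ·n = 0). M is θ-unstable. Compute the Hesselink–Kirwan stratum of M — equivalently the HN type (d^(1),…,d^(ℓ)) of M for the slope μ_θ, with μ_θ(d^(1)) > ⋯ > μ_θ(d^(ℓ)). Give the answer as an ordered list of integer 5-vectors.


Via rank(M_{q-1}∘⋯∘M_p): M ≅ I[1,3], I[2,2], I[2,3], I[3,3], I[3,5], I[4,4]^3.
μ_θ-semistable layers: μ^(1)=44; μ^(2)=5; μ^(3)=-8; μ^(4)=-21; μ^(5)=-60

((0, 0, 3, 0, 0); (0, 0, 1, 1, 1); (0, 3, 0, 0, 0); (0, 0, 0, 3, 0); (1, 0, 0, 0, 0))


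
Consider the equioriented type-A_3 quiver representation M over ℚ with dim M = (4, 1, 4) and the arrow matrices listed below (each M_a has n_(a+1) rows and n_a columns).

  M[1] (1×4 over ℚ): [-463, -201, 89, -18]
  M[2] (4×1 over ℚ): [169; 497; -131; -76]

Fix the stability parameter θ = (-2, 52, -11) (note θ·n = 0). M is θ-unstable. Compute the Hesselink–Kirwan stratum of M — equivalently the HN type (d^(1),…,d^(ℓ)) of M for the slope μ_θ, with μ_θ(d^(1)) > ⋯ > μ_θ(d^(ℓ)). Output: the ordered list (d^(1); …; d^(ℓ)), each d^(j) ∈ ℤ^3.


Barcode: M ≅ I[1,1]^3, I[1,3], I[3,3]^3. HN layers by μ_θ (3 steps, strictly decreasing):
  μ^(1)=41/2; μ^(2)=-2; μ^(3)=-11

((0, 1, 1); (4, 0, 0); (0, 0, 3))


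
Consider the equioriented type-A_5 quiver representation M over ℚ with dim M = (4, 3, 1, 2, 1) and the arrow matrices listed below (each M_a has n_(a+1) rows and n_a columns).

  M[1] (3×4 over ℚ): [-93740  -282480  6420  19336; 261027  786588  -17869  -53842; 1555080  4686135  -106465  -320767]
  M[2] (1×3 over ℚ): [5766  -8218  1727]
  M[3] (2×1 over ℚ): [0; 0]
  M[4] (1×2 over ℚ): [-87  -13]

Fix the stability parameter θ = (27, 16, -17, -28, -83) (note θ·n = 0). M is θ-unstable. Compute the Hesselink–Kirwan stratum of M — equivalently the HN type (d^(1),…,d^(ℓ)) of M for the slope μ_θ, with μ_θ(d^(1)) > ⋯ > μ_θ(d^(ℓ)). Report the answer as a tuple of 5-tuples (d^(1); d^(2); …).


Via rank(M_{q-1}∘⋯∘M_p): M ≅ I[1,1]^2, I[1,2], I[1,3], I[2,2], I[4,4], I[4,5].
μ_θ-semistable layers: μ^(1)=27; μ^(2)=43/2; μ^(3)=16; μ^(4)=26/3; μ^(5)=-28; μ^(6)=-111/2

((2, 0, 0, 0, 0); (1, 1, 0, 0, 0); (0, 1, 0, 0, 0); (1, 1, 1, 0, 0); (0, 0, 0, 1, 0); (0, 0, 0, 1, 1))


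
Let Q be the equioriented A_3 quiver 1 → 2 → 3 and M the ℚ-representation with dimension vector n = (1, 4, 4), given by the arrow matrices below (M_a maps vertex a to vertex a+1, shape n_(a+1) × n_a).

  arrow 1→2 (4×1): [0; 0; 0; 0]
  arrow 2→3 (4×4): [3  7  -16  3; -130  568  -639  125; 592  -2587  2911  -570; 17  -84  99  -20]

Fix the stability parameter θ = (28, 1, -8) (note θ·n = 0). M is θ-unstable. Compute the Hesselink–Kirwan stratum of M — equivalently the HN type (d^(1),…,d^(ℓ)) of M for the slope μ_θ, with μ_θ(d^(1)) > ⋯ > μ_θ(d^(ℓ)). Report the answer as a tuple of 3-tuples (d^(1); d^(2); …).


Via rank(M_{q-1}∘⋯∘M_p): M ≅ I[1,1], I[2,3]^4.
μ_θ-semistable layers: μ^(1)=28; μ^(2)=-7/2

((1, 0, 0); (0, 4, 4))


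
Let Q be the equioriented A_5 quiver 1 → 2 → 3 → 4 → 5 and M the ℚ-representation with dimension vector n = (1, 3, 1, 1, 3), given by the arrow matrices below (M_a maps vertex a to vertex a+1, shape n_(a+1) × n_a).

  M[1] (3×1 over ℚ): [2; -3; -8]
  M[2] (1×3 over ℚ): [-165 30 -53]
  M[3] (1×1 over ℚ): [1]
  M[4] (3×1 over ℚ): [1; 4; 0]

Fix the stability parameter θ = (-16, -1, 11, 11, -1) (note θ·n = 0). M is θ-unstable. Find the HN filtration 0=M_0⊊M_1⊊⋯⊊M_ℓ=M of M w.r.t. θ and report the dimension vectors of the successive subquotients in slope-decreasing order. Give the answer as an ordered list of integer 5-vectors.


Interval decomposition of M: I[1,5], I[2,2]^2, I[5,5]^2.
HN type (ℓ=3): μ^(1)=7; μ^(2)=-1; μ^(3)=-16

((0, 0, 1, 1, 1); (0, 3, 0, 0, 2); (1, 0, 0, 0, 0))


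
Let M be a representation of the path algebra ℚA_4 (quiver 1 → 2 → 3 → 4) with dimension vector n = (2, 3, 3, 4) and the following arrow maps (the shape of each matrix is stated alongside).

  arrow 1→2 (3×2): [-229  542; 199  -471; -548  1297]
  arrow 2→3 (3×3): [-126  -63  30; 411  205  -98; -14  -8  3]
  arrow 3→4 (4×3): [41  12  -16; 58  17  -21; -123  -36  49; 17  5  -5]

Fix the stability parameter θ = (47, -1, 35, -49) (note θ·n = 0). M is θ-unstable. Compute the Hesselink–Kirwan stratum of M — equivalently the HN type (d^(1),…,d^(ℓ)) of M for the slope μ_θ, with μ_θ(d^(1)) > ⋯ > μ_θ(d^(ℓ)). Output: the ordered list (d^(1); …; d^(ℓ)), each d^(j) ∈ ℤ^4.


Interval decomposition of M: I[1,4]^2, I[2,4], I[4,4].
HN type (ℓ=3): μ^(1)=8; μ^(2)=-5; μ^(3)=-49

((2, 2, 2, 2); (0, 1, 1, 1); (0, 0, 0, 1))


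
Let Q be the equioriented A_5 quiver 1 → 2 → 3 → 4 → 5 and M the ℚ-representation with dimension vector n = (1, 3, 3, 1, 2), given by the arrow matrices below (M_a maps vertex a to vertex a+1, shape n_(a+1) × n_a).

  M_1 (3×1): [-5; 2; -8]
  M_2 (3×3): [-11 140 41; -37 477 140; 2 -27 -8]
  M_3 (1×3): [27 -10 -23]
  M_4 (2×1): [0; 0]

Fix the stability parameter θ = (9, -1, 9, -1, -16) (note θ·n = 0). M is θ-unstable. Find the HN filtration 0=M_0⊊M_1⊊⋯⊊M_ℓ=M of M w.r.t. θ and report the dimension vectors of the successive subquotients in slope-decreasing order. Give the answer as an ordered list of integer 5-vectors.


Via rank(M_{q-1}∘⋯∘M_p): M ≅ I[1,4], I[2,3]^2, I[5,5]^2.
μ_θ-semistable layers: μ^(1)=9; μ^(2)=4; μ^(3)=-1; μ^(4)=-16

((0, 0, 2, 0, 0); (1, 1, 1, 1, 0); (0, 2, 0, 0, 0); (0, 0, 0, 0, 2))


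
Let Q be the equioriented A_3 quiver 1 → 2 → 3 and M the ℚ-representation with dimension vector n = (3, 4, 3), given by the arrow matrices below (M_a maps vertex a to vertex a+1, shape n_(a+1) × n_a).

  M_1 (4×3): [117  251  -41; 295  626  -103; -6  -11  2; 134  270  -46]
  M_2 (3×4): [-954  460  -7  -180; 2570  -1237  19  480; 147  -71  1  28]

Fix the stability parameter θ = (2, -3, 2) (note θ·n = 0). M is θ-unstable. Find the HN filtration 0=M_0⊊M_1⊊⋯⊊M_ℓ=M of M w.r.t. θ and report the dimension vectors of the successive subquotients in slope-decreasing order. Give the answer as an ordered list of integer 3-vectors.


Via rank(M_{q-1}∘⋯∘M_p): M ≅ I[1,1], I[1,3]^2, I[2,2], I[2,3].
μ_θ-semistable layers: μ^(1)=2; μ^(2)=-1/2; μ^(3)=-3

((1, 0, 3); (2, 2, 0); (0, 2, 0))


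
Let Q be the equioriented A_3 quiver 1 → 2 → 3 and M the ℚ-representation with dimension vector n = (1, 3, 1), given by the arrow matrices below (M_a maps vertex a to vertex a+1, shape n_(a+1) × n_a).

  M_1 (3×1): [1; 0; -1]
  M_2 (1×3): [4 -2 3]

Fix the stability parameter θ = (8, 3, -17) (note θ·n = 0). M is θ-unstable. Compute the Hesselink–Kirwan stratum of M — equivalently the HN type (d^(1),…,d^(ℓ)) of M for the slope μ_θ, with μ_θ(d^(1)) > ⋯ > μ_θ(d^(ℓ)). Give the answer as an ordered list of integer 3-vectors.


Interval decomposition of M: I[1,3], I[2,2]^2.
HN type (ℓ=2): μ^(1)=3; μ^(2)=-2

((0, 2, 0); (1, 1, 1))


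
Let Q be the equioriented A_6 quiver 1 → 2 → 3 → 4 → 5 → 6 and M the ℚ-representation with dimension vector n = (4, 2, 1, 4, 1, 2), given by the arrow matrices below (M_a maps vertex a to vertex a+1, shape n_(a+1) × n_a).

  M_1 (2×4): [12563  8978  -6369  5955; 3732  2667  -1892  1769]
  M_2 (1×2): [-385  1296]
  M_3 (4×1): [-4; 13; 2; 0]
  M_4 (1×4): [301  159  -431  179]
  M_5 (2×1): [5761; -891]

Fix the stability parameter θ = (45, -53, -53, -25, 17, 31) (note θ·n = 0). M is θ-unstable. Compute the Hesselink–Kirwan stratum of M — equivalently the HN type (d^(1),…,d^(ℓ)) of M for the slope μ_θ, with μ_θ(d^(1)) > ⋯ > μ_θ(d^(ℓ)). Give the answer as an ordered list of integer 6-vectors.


Barcode: M ≅ I[1,1]^2, I[1,2], I[1,6], I[4,4]^3, I[6,6]. HN layers by μ_θ (6 steps, strictly decreasing):
  μ^(1)=45; μ^(2)=31; μ^(3)=17; μ^(4)=-4; μ^(5)=-43/2; μ^(6)=-25

((2, 0, 0, 0, 0, 0); (0, 0, 0, 0, 0, 2); (0, 0, 0, 0, 1, 0); (1, 1, 0, 0, 0, 0); (1, 1, 1, 1, 0, 0); (0, 0, 0, 3, 0, 0))


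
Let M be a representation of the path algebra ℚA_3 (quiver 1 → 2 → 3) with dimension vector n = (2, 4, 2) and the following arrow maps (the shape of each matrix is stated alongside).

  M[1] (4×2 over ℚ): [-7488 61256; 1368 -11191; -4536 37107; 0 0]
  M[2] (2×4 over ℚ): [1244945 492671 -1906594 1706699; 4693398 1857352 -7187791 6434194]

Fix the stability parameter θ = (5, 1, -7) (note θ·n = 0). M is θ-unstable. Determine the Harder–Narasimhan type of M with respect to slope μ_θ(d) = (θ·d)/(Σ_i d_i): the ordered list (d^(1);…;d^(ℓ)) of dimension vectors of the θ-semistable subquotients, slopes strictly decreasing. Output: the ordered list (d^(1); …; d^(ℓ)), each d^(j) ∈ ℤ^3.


Barcode: M ≅ I[1,1], I[1,3], I[2,2]^2, I[2,3]. HN layers by μ_θ (4 steps, strictly decreasing):
  μ^(1)=5; μ^(2)=1; μ^(3)=-1/3; μ^(4)=-3

((1, 0, 0); (0, 2, 0); (1, 1, 1); (0, 1, 1))


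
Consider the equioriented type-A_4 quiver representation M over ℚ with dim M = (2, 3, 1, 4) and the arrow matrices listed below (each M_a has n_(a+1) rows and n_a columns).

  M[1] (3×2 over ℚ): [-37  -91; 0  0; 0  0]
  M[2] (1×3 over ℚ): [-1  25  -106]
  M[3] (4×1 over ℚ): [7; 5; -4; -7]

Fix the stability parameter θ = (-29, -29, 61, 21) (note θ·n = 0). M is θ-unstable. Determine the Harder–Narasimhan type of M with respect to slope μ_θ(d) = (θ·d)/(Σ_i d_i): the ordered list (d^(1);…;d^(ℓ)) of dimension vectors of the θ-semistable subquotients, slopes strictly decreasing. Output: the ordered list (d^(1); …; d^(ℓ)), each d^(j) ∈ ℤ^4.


Interval decomposition of M: I[1,1], I[1,4], I[2,2]^2, I[4,4]^3.
HN type (ℓ=3): μ^(1)=41; μ^(2)=21; μ^(3)=-29

((0, 0, 1, 1); (0, 0, 0, 3); (2, 3, 0, 0))


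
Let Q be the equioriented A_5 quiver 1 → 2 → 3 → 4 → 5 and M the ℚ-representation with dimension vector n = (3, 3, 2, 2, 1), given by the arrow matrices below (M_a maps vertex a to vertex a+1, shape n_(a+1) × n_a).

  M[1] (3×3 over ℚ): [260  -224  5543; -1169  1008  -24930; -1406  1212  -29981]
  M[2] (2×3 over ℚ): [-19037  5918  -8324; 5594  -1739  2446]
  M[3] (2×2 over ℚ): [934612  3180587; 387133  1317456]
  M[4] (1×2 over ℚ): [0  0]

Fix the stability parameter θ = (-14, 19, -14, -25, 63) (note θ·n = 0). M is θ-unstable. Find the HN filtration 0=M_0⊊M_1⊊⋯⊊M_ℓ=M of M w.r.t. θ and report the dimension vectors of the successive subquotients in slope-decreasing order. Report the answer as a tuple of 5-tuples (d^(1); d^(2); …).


Interval decomposition of M: I[1,2], I[1,4]^2, I[5,5].
HN type (ℓ=4): μ^(1)=63; μ^(2)=19; μ^(3)=-20/3; μ^(4)=-14

((0, 0, 0, 0, 1); (0, 1, 0, 0, 0); (0, 2, 2, 2, 0); (3, 0, 0, 0, 0))


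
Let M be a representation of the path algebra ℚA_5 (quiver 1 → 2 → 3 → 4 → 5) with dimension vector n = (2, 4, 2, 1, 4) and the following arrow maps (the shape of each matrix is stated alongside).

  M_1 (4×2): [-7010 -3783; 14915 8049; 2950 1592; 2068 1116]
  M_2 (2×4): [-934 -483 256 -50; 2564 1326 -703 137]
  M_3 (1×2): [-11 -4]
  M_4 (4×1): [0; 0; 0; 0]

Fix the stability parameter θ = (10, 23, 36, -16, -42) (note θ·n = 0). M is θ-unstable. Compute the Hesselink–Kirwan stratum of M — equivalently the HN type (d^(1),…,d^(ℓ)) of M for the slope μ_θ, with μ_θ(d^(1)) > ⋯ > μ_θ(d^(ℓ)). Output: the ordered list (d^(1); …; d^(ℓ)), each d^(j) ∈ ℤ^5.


Interval decomposition of M: I[1,3], I[1,4], I[2,2]^2, I[5,5]^4.
HN type (ℓ=5): μ^(1)=36; μ^(2)=23; μ^(3)=43/3; μ^(4)=10; μ^(5)=-42

((0, 0, 1, 0, 0); (0, 3, 0, 0, 0); (0, 1, 1, 1, 0); (2, 0, 0, 0, 0); (0, 0, 0, 0, 4))


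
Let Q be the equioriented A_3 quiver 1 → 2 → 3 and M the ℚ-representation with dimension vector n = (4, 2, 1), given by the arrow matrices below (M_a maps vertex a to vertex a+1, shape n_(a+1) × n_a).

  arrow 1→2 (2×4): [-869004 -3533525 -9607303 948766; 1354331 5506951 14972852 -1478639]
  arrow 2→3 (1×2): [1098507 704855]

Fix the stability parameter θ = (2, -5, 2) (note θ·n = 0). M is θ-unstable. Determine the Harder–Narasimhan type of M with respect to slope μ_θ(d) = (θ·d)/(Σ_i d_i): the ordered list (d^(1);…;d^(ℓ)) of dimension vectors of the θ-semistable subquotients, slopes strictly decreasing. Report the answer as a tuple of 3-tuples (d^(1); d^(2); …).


Barcode: M ≅ I[1,1]^2, I[1,2], I[1,3]. HN layers by μ_θ (2 steps, strictly decreasing):
  μ^(1)=2; μ^(2)=-3/2

((2, 0, 1); (2, 2, 0))


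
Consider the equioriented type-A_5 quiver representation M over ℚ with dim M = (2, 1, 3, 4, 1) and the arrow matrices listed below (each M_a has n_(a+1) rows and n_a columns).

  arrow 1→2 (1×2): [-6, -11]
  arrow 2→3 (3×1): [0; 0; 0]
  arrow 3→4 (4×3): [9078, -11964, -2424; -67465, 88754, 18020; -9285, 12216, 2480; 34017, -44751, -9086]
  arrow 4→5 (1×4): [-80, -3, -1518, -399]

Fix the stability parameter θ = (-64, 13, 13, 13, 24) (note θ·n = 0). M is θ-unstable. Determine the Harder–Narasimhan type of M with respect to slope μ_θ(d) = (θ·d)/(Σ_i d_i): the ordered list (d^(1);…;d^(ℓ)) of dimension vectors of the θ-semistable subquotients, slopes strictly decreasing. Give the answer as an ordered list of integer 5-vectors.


Interval decomposition of M: I[1,1], I[1,2], I[3,3], I[3,4], I[3,5], I[4,4]^2.
HN type (ℓ=3): μ^(1)=24; μ^(2)=13; μ^(3)=-64

((0, 0, 0, 0, 1); (0, 1, 3, 4, 0); (2, 0, 0, 0, 0))


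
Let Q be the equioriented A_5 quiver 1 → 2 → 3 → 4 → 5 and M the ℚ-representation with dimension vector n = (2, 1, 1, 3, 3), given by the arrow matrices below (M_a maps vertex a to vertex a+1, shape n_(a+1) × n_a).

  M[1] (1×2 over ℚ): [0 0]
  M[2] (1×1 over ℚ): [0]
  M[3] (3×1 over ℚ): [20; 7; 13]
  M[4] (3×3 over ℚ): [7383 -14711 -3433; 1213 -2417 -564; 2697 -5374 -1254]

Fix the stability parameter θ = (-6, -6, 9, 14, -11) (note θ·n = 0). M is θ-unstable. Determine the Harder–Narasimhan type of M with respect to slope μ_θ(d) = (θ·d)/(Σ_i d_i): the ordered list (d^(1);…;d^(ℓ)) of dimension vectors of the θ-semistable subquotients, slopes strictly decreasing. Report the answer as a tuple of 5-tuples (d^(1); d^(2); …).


Interval decomposition of M: I[1,1]^2, I[2,2], I[3,5], I[4,5]^2.
HN type (ℓ=3): μ^(1)=4; μ^(2)=3/2; μ^(3)=-6

((0, 0, 1, 1, 1); (0, 0, 0, 2, 2); (2, 1, 0, 0, 0))


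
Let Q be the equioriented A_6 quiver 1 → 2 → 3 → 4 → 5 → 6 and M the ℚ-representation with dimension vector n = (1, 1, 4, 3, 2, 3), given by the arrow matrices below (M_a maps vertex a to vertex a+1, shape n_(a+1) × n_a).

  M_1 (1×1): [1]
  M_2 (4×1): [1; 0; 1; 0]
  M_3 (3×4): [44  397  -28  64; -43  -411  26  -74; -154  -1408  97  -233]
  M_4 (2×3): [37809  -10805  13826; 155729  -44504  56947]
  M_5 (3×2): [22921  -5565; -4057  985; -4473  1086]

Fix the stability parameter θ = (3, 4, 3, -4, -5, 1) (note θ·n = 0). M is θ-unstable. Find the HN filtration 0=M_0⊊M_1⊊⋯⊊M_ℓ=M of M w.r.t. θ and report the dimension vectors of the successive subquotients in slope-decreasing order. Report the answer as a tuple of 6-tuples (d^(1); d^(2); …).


Interval decomposition of M: I[1,6], I[3,3], I[3,4], I[3,6], I[6,6].
HN type (ℓ=5): μ^(1)=3; μ^(2)=1; μ^(3)=1/5; μ^(4)=-1/2; μ^(5)=-2

((0, 0, 1, 0, 0, 0); (0, 0, 0, 0, 0, 3); (1, 1, 1, 1, 1, 0); (0, 0, 1, 1, 0, 0); (0, 0, 1, 1, 1, 0))


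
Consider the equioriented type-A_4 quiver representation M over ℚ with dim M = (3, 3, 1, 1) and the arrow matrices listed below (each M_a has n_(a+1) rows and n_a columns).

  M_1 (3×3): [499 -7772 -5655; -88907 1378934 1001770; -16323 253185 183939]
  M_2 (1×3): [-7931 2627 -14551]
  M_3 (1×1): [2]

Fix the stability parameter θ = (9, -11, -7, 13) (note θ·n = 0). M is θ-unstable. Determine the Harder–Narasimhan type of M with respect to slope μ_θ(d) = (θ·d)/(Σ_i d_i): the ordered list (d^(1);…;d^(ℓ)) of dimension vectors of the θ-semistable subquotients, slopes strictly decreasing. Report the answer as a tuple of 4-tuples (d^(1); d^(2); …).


Via rank(M_{q-1}∘⋯∘M_p): M ≅ I[1,2]^2, I[1,4].
μ_θ-semistable layers: μ^(1)=13; μ^(2)=-1; μ^(3)=-3

((0, 0, 0, 1); (2, 2, 0, 0); (1, 1, 1, 0))


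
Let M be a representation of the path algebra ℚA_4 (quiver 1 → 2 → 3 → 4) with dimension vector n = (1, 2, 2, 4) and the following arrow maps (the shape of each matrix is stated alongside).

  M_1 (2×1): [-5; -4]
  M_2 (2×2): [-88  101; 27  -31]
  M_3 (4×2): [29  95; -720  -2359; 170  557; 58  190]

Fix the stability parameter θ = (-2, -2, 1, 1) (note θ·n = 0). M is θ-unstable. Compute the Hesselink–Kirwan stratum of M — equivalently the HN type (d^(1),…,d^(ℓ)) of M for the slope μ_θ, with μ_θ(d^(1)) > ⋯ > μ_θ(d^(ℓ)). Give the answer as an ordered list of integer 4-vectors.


Via rank(M_{q-1}∘⋯∘M_p): M ≅ I[1,4], I[2,4], I[4,4]^2.
μ_θ-semistable layers: μ^(1)=1; μ^(2)=-2

((0, 0, 2, 4); (1, 2, 0, 0))


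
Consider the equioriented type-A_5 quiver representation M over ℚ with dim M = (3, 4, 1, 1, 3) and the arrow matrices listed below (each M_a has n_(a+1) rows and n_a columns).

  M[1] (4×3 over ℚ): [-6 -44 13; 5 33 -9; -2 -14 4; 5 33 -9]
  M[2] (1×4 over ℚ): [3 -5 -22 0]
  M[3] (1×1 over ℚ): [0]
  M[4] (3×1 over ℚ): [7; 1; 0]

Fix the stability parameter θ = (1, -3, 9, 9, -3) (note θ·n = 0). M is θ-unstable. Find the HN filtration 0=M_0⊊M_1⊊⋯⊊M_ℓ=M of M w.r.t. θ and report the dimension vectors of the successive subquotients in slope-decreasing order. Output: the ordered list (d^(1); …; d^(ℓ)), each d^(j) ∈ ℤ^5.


Interval decomposition of M: I[1,1], I[1,2], I[1,3], I[2,2]^2, I[4,5], I[5,5]^2.
HN type (ℓ=5): μ^(1)=9; μ^(2)=3; μ^(3)=1; μ^(4)=-1; μ^(5)=-3

((0, 0, 1, 0, 0); (0, 0, 0, 1, 1); (1, 0, 0, 0, 0); (2, 2, 0, 0, 0); (0, 2, 0, 0, 2))


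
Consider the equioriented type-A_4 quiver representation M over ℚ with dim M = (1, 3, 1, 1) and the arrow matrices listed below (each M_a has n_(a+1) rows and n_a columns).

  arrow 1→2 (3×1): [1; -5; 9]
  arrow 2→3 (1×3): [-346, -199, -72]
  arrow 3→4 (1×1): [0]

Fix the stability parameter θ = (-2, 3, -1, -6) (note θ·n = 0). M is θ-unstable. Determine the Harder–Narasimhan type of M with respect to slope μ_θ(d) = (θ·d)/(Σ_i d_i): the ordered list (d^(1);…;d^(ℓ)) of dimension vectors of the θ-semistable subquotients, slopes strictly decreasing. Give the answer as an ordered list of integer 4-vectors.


Barcode: M ≅ I[1,3], I[2,2]^2, I[4,4]. HN layers by μ_θ (4 steps, strictly decreasing):
  μ^(1)=3; μ^(2)=1; μ^(3)=-2; μ^(4)=-6

((0, 2, 0, 0); (0, 1, 1, 0); (1, 0, 0, 0); (0, 0, 0, 1))


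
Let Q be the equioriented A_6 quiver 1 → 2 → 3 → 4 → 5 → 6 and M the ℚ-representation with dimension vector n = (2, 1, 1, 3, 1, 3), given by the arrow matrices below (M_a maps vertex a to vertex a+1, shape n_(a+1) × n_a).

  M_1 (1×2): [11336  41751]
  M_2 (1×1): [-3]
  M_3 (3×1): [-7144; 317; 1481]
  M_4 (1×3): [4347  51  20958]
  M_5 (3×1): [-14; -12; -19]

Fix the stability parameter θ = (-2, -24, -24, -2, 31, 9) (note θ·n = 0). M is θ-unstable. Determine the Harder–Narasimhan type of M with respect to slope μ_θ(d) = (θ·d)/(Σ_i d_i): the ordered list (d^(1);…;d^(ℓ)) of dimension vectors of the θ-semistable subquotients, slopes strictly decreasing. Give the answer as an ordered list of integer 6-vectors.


Interval decomposition of M: I[1,1], I[1,6], I[4,4]^2, I[6,6]^2.
HN type (ℓ=4): μ^(1)=20; μ^(2)=9; μ^(3)=-2; μ^(4)=-50/3

((0, 0, 0, 0, 1, 1); (0, 0, 0, 0, 0, 2); (1, 0, 0, 3, 0, 0); (1, 1, 1, 0, 0, 0))


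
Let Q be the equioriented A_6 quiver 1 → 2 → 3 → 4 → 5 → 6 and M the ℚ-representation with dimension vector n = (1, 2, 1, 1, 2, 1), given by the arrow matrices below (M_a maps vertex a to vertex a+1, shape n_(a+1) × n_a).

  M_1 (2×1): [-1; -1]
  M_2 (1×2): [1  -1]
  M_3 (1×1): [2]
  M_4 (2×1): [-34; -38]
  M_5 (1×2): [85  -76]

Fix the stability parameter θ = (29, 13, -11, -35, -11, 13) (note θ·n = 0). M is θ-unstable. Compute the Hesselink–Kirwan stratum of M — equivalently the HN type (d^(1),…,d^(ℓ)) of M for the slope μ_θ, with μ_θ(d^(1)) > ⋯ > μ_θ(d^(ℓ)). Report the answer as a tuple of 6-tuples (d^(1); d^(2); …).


Barcode: M ≅ I[1,2], I[2,6], I[5,5]. HN layers by μ_θ (3 steps, strictly decreasing):
  μ^(1)=21; μ^(2)=13; μ^(3)=-11

((1, 1, 0, 0, 0, 0); (0, 0, 0, 0, 0, 1); (0, 1, 1, 1, 2, 0))


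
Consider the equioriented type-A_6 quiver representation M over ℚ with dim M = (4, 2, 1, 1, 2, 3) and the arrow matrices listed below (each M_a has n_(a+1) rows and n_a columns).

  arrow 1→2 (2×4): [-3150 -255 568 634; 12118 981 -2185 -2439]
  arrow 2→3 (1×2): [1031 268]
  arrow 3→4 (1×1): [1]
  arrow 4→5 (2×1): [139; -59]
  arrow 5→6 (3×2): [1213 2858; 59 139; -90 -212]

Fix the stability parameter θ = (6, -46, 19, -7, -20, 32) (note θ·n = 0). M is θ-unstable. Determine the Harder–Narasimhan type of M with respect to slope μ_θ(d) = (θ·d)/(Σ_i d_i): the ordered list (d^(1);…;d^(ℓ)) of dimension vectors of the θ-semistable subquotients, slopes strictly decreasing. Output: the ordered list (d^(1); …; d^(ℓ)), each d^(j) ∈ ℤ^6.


Via rank(M_{q-1}∘⋯∘M_p): M ≅ I[1,1]^2, I[1,2], I[1,6], I[5,6], I[6,6].
μ_θ-semistable layers: μ^(1)=32; μ^(2)=6; μ^(3)=-8/3; μ^(4)=-20

((0, 0, 0, 0, 0, 3); (2, 0, 0, 0, 0, 0); (0, 0, 1, 1, 1, 0); (2, 2, 0, 0, 1, 0))


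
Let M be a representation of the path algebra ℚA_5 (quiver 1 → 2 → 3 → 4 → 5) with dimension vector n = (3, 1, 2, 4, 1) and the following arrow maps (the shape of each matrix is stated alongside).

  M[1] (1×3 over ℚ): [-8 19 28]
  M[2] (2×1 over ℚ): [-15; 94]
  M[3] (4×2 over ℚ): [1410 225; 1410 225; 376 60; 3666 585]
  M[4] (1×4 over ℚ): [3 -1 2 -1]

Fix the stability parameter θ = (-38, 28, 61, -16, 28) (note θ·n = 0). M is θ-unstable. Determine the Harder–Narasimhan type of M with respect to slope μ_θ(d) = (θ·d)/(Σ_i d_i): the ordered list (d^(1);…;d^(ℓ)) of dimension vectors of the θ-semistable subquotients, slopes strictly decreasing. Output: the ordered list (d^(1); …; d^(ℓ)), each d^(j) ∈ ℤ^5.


Barcode: M ≅ I[1,1]^2, I[1,3], I[3,5], I[4,4]^3. HN layers by μ_θ (5 steps, strictly decreasing):
  μ^(1)=61; μ^(2)=28; μ^(3)=45/2; μ^(4)=-16; μ^(5)=-38

((0, 0, 1, 0, 0); (0, 1, 0, 0, 1); (0, 0, 1, 1, 0); (0, 0, 0, 3, 0); (3, 0, 0, 0, 0))


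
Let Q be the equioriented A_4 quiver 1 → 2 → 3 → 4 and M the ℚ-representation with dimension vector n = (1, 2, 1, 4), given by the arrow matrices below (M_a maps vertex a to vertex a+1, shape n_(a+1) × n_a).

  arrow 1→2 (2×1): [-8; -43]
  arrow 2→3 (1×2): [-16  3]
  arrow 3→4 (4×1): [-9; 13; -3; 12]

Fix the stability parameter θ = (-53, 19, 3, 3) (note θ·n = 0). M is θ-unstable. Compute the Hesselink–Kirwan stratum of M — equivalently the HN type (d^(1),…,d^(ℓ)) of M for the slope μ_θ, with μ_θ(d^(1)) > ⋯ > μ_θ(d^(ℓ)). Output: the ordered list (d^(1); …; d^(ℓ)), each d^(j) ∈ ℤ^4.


Barcode: M ≅ I[1,4], I[2,2], I[4,4]^3. HN layers by μ_θ (4 steps, strictly decreasing):
  μ^(1)=19; μ^(2)=25/3; μ^(3)=3; μ^(4)=-53

((0, 1, 0, 0); (0, 1, 1, 1); (0, 0, 0, 3); (1, 0, 0, 0))


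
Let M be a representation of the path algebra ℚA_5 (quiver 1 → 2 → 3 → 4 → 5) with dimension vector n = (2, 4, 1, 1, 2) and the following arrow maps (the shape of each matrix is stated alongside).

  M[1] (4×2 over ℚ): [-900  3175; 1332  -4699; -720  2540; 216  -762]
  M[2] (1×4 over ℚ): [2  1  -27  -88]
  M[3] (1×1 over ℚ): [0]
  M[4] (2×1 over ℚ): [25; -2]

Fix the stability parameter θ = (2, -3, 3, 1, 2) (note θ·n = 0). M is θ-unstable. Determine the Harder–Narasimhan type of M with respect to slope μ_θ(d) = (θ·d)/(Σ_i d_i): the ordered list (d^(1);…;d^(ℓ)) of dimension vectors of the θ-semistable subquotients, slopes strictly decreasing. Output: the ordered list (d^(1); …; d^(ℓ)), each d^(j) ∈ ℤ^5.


Barcode: M ≅ I[1,1], I[1,3], I[2,2]^3, I[4,5], I[5,5]. HN layers by μ_θ (5 steps, strictly decreasing):
  μ^(1)=3; μ^(2)=2; μ^(3)=1; μ^(4)=-1/2; μ^(5)=-3

((0, 0, 1, 0, 0); (1, 0, 0, 0, 2); (0, 0, 0, 1, 0); (1, 1, 0, 0, 0); (0, 3, 0, 0, 0))


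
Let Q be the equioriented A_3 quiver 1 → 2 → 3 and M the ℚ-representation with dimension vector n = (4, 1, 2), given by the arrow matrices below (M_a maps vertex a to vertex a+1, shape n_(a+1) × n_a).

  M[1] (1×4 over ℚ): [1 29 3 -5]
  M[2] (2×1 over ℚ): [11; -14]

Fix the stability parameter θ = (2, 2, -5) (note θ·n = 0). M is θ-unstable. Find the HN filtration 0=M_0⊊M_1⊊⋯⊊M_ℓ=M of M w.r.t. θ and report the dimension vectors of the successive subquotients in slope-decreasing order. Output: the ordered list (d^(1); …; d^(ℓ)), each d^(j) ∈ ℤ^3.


Interval decomposition of M: I[1,1]^3, I[1,3], I[3,3].
HN type (ℓ=3): μ^(1)=2; μ^(2)=-1/3; μ^(3)=-5

((3, 0, 0); (1, 1, 1); (0, 0, 1))


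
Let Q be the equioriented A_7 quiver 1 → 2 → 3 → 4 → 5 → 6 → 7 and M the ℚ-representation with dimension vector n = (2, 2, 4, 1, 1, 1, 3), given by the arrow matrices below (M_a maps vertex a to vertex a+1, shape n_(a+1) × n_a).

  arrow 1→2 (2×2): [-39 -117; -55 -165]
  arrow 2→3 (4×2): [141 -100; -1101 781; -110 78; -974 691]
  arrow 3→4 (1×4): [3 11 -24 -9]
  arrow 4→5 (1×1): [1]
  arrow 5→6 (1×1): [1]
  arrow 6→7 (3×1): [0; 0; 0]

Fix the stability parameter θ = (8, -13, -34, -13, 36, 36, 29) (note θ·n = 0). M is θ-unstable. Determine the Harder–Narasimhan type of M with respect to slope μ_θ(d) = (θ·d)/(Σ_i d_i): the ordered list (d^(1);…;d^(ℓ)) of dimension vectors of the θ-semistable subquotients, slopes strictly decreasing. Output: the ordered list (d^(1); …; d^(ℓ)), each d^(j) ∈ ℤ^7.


Via rank(M_{q-1}∘⋯∘M_p): M ≅ I[1,1], I[1,6], I[2,3], I[3,3]^2, I[7,7]^3.
μ_θ-semistable layers: μ^(1)=36; μ^(2)=29; μ^(3)=8; μ^(4)=-13; μ^(5)=-47/2; μ^(6)=-34

((0, 0, 0, 0, 1, 1, 0); (0, 0, 0, 0, 0, 0, 3); (1, 0, 0, 0, 0, 0, 0); (1, 1, 1, 1, 0, 0, 0); (0, 1, 1, 0, 0, 0, 0); (0, 0, 2, 0, 0, 0, 0))


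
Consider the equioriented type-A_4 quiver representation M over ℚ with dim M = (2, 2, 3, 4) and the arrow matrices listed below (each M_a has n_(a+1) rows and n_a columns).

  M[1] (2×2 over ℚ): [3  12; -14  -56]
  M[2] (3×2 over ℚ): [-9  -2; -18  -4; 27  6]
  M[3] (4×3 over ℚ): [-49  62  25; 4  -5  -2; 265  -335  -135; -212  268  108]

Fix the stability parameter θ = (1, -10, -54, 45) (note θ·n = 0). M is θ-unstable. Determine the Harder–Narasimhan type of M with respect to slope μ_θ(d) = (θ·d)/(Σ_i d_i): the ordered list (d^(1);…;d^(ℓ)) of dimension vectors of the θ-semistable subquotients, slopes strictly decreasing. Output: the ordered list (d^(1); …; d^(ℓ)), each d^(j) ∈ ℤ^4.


Barcode: M ≅ I[1,1], I[1,3], I[2,2], I[3,4]^2, I[4,4]^2. HN layers by μ_θ (5 steps, strictly decreasing):
  μ^(1)=45; μ^(2)=1; μ^(3)=-10; μ^(4)=-21; μ^(5)=-54

((0, 0, 0, 4); (1, 0, 0, 0); (0, 1, 0, 0); (1, 1, 1, 0); (0, 0, 2, 0))


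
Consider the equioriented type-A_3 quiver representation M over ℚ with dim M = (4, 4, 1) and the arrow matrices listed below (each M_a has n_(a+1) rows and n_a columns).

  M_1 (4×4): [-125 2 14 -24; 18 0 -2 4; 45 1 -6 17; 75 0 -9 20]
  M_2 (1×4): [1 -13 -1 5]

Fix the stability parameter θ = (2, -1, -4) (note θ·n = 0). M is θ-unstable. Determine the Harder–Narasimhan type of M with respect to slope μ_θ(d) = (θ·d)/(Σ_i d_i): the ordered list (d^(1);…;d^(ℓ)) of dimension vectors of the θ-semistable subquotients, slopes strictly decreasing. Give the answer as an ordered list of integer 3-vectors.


Via rank(M_{q-1}∘⋯∘M_p): M ≅ I[1,2]^3, I[1,3].
μ_θ-semistable layers: μ^(1)=1/2; μ^(2)=-1

((3, 3, 0); (1, 1, 1))


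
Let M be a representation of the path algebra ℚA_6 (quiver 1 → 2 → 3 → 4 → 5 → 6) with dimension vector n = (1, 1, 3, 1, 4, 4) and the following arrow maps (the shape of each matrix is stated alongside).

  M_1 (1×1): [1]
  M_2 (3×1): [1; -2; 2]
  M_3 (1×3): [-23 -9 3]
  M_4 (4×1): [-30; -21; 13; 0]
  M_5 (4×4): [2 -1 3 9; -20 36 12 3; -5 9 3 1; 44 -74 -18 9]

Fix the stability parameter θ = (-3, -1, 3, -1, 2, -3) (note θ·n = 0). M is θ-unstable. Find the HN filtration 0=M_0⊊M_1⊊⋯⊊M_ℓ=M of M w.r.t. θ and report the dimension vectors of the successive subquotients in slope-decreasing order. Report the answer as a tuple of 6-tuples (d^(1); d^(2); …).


Barcode: M ≅ I[1,5], I[3,3]^2, I[5,6]^3, I[6,6]. HN layers by μ_θ (6 steps, strictly decreasing):
  μ^(1)=3; μ^(2)=2; μ^(3)=1; μ^(4)=-1/2; μ^(5)=-1; μ^(6)=-3

((0, 0, 2, 0, 0, 0); (0, 0, 0, 0, 1, 0); (0, 0, 1, 1, 0, 0); (0, 0, 0, 0, 3, 3); (0, 1, 0, 0, 0, 0); (1, 0, 0, 0, 0, 1))


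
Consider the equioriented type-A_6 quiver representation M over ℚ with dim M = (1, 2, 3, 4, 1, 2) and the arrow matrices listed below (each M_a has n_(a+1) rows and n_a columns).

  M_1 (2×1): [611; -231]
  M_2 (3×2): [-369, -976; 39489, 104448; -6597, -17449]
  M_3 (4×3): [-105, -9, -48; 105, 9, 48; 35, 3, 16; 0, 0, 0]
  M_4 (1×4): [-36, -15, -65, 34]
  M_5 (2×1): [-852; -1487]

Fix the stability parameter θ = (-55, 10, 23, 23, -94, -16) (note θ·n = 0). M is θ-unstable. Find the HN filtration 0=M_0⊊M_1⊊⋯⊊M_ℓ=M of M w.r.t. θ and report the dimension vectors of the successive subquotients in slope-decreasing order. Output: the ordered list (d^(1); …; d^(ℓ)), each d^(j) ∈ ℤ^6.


Via rank(M_{q-1}∘⋯∘M_p): M ≅ I[1,3], I[2,3], I[3,6], I[4,4]^3, I[6,6].
μ_θ-semistable layers: μ^(1)=23; μ^(2)=10; μ^(3)=-16; μ^(4)=-55

((0, 0, 2, 3, 0, 0); (0, 2, 0, 0, 0, 0); (0, 0, 1, 1, 1, 2); (1, 0, 0, 0, 0, 0))


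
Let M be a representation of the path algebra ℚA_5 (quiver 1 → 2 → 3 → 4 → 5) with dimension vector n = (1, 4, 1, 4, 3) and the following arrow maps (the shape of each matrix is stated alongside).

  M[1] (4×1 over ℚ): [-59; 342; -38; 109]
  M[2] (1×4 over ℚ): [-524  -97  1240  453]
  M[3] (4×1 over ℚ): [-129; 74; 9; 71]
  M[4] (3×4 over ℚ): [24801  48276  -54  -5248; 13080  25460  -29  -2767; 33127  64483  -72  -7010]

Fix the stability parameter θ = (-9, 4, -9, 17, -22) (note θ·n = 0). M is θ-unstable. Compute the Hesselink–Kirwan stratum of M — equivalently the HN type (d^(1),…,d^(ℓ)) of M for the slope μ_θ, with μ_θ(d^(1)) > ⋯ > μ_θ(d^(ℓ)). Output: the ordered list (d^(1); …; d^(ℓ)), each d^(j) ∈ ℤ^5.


Via rank(M_{q-1}∘⋯∘M_p): M ≅ I[1,5], I[2,2]^3, I[4,4], I[4,5]^2.
μ_θ-semistable layers: μ^(1)=17; μ^(2)=4; μ^(3)=-5/2; μ^(4)=-9

((0, 0, 0, 1, 0); (0, 3, 0, 0, 0); (0, 1, 1, 3, 3); (1, 0, 0, 0, 0))


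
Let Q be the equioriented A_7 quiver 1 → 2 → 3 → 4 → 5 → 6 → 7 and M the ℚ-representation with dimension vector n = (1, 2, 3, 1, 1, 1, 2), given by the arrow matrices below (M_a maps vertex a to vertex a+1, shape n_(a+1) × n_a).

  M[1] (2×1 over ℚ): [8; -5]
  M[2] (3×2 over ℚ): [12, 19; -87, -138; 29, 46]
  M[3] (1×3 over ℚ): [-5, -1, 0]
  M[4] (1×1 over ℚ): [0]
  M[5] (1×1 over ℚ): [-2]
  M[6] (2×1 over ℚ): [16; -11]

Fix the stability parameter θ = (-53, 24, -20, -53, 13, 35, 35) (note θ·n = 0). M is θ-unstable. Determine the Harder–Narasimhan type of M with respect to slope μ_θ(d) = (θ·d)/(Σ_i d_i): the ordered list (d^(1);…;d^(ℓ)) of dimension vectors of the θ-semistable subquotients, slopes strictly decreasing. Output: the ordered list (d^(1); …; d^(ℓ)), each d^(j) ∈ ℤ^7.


Barcode: M ≅ I[1,4], I[2,3], I[3,3], I[5,7], I[7,7]. HN layers by μ_θ (6 steps, strictly decreasing):
  μ^(1)=35; μ^(2)=13; μ^(3)=2; μ^(4)=-49/3; μ^(5)=-20; μ^(6)=-53

((0, 0, 0, 0, 0, 1, 2); (0, 0, 0, 0, 1, 0, 0); (0, 1, 1, 0, 0, 0, 0); (0, 1, 1, 1, 0, 0, 0); (0, 0, 1, 0, 0, 0, 0); (1, 0, 0, 0, 0, 0, 0))


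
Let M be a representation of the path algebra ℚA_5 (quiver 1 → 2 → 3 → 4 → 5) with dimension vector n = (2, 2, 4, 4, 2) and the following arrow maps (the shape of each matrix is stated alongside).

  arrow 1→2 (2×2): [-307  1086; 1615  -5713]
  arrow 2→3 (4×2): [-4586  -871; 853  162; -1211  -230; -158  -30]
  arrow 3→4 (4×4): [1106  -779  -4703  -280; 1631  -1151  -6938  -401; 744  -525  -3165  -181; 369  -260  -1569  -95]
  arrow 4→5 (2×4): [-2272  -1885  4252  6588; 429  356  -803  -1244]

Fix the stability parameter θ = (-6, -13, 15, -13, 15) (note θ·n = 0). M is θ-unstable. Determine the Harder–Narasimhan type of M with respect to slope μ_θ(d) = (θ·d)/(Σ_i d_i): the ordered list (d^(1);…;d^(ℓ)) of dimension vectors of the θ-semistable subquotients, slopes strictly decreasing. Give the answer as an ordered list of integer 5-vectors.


Interval decomposition of M: I[1,5]^2, I[3,4]^2.
HN type (ℓ=3): μ^(1)=15; μ^(2)=1; μ^(3)=-19/2

((0, 0, 0, 0, 2); (0, 0, 4, 4, 0); (2, 2, 0, 0, 0))


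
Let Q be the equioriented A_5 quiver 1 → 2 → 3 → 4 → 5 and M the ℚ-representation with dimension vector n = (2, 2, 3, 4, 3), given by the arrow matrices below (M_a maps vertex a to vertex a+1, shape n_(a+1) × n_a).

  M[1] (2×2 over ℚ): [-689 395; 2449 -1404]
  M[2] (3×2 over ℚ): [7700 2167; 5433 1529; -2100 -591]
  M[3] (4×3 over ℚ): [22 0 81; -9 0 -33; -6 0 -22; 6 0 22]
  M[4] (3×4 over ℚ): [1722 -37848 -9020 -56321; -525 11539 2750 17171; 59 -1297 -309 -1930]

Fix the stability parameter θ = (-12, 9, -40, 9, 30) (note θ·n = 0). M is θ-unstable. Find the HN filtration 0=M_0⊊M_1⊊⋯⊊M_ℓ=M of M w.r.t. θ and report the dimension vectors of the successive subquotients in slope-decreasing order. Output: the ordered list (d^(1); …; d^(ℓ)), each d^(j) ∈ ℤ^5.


Via rank(M_{q-1}∘⋯∘M_p): M ≅ I[1,3], I[1,5], I[3,4], I[4,5]^2.
μ_θ-semistable layers: μ^(1)=30; μ^(2)=9; μ^(3)=-43/3; μ^(4)=-40

((0, 0, 0, 0, 3); (0, 0, 0, 4, 0); (2, 2, 2, 0, 0); (0, 0, 1, 0, 0))


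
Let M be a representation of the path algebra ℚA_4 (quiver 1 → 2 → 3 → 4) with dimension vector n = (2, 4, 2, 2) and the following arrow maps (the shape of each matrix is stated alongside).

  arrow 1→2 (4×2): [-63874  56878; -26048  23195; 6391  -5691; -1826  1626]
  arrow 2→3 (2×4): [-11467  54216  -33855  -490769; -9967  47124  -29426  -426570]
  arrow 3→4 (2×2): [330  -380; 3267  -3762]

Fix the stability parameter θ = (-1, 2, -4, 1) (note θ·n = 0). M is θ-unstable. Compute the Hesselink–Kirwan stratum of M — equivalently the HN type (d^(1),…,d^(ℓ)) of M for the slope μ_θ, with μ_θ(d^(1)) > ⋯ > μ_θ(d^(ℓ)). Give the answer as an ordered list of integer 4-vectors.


Barcode: M ≅ I[1,2], I[1,4], I[2,2], I[2,3], I[4,4]. HN layers by μ_θ (3 steps, strictly decreasing):
  μ^(1)=2; μ^(2)=1; μ^(3)=-1

((0, 2, 0, 0); (0, 0, 0, 2); (2, 2, 2, 0))


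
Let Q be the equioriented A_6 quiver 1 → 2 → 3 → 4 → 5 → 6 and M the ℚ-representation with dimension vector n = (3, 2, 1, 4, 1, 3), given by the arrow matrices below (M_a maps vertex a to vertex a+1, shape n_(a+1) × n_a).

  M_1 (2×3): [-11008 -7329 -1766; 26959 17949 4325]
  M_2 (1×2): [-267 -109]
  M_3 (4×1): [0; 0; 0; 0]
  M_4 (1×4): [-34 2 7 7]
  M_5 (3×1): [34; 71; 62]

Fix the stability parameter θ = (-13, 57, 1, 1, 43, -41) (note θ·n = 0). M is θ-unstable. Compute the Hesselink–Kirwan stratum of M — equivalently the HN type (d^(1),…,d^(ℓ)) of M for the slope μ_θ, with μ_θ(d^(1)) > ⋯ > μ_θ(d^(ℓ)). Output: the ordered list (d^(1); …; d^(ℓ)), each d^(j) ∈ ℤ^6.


Barcode: M ≅ I[1,1], I[1,2], I[1,3], I[4,4]^3, I[4,6], I[6,6]^2. HN layers by μ_θ (5 steps, strictly decreasing):
  μ^(1)=57; μ^(2)=29; μ^(3)=1; μ^(4)=-13; μ^(5)=-41

((0, 1, 0, 0, 0, 0); (0, 1, 1, 0, 0, 0); (0, 0, 0, 4, 1, 1); (3, 0, 0, 0, 0, 0); (0, 0, 0, 0, 0, 2))


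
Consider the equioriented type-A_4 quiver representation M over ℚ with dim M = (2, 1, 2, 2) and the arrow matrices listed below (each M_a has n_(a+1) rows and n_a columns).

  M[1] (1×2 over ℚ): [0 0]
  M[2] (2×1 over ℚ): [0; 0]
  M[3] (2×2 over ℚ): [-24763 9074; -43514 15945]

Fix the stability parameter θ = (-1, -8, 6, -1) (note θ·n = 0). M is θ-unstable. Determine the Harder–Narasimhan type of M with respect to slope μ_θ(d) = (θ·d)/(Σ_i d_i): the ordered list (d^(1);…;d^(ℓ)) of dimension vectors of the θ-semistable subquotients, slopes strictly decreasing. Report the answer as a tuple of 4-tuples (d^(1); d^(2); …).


Interval decomposition of M: I[1,1]^2, I[2,2], I[3,4]^2.
HN type (ℓ=3): μ^(1)=5/2; μ^(2)=-1; μ^(3)=-8

((0, 0, 2, 2); (2, 0, 0, 0); (0, 1, 0, 0))
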